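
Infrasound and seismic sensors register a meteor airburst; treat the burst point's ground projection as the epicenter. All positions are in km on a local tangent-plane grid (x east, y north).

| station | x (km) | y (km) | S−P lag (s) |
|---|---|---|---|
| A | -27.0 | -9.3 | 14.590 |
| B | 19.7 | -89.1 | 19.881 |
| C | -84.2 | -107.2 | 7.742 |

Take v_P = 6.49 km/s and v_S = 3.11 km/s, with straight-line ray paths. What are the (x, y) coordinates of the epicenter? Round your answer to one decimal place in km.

Distance from S−P lag: d = Δt · v_P v_S / (v_P − v_S) = Δt · (6.49·3.11)/(6.49−3.11) ≈ 5.9716·Δt.
So d_A = 87.13, d_B = 118.72, d_C = 46.23 km.
Circle about each station: (x + 27.0)² + (y + 9.3)² = 87.13²; (x − 19.7)² + (y + 89.1)² = 118.72²; (x + 84.2)² + (y + 107.2)² = 46.23².
Subtracting the A equation from the B and C equations removes the quadratic terms:
93.4 x − 159.6 y = 1008.61
-114.4 x − 195.8 y = 23220.41
Solving the 2×2 system: x ≈ -96.0, y ≈ -62.5 km.

-96.0 km east, -62.5 km north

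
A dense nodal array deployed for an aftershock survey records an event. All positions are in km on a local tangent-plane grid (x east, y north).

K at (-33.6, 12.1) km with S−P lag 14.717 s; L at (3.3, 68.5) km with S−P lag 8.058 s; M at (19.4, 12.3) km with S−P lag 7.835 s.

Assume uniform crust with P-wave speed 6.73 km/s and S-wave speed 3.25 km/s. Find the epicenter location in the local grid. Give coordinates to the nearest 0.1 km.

Distance from S−P lag: d = Δt · v_P v_S / (v_P − v_S) = Δt · (6.73·3.25)/(6.73−3.25) ≈ 6.2852·Δt.
So d_K = 92.50, d_L = 50.65, d_M = 49.24 km.
Circle about each station: (x + 33.6)² + (y − 12.1)² = 92.50²; (x − 3.3)² + (y − 68.5)² = 50.65²; (x − 19.4)² + (y − 12.3)² = 49.24².
Subtracting the K equation from the L and M equations removes the quadratic terms:
73.8 x + 112.8 y = 9418.60
106.0 x + 0.4 y = 5383.95
Solving the 2×2 system: x ≈ 50.6, y ≈ 50.4 km.
Check against K (with the unrounded x, y): √((x + 33.6)²+(y − 12.1)²) = 92.50 ≈ 92.50 km. ✓

x ≈ 50.6 km, y ≈ 50.4 km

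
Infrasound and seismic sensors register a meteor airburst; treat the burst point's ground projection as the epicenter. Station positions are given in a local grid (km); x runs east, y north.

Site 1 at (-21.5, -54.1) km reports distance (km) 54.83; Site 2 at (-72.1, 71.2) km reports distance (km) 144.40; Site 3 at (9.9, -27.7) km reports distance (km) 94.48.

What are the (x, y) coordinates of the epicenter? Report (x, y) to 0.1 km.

Circle about each station: (x + 21.5)² + (y + 54.1)² = 54.83²; (x + 72.1)² + (y − 71.2)² = 144.40²; (x − 9.9)² + (y + 27.7)² = 94.48².
Subtracting pairs of circle equations eliminates x²+y² and gives linear equations (the radical axes):
-101.2 x + 250.6 y = -10966.24
62.8 x + 52.8 y = -8443.90
Solving the 2×2 system: x ≈ -72.9, y ≈ -73.2 km.

-72.9 km east, -73.2 km north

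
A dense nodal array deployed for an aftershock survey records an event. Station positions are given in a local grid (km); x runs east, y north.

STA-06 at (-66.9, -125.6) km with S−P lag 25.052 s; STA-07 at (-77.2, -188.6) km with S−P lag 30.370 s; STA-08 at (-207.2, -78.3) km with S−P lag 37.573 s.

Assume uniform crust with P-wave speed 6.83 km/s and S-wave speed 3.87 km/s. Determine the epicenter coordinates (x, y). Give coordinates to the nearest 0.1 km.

Distance from S−P lag: d = Δt · v_P v_S / (v_P − v_S) = Δt · (6.83·3.87)/(6.83−3.87) ≈ 8.9298·Δt.
So d_STA-06 = 223.71, d_STA-07 = 271.20, d_STA-08 = 335.52 km.
Circle about each station: (x + 66.9)² + (y + 125.6)² = 223.71²; (x + 77.2)² + (y + 188.6)² = 271.20²; (x + 207.2)² + (y + 78.3)² = 335.52².
Subtracting the STA-06 equation from the STA-07 and STA-08 equations removes the quadratic terms:
-20.6 x − 126.0 y = -2224.45
-280.6 x + 94.6 y = -33715.75
Solving the 2×2 system: x ≈ 119.5, y ≈ -1.9 km.

119.5 km east, -1.9 km north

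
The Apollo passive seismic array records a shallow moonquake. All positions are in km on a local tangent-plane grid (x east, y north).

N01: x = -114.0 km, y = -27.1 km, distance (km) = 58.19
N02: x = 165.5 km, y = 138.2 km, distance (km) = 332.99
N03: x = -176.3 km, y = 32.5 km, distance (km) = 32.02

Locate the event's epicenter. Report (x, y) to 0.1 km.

Circle about each station: (x + 114.0)² + (y + 27.1)² = 58.19²; (x − 165.5)² + (y − 138.2)² = 332.99²; (x + 176.3)² + (y − 32.5)² = 32.02².
Subtracting pairs of circle equations eliminates x²+y² and gives linear equations (the radical axes):
559.0 x + 330.6 y = -74737.18
-124.6 x + 119.2 y = 20768.33
Solving the 2×2 system: x ≈ -146.3, y ≈ 21.3 km.

(-146.3, 21.3)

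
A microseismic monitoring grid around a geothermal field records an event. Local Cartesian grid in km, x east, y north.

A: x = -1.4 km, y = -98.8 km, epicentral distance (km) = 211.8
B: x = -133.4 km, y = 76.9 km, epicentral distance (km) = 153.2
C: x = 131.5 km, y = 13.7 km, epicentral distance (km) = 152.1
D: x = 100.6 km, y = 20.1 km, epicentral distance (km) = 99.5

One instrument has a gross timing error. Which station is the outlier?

Solve using three stations at a time. Using A, B, C (subtract circle equations pairwise → linear system) gives (x, y) ≈ (15.7, 112.3).
Distances from that point to each station vs reported:
  A: calculated 211.8 vs reported 211.8 → residual 0.0 km
  B: calculated 153.2 vs reported 153.2 → residual 0.0 km
  C: calculated 152.1 vs reported 152.1 → residual 0.0 km
  D: calculated 125.4 vs reported 99.5 → residual 25.9 km
A, B, C are mutually consistent (residuals ≈ 0); D is off by 25.9 km.

D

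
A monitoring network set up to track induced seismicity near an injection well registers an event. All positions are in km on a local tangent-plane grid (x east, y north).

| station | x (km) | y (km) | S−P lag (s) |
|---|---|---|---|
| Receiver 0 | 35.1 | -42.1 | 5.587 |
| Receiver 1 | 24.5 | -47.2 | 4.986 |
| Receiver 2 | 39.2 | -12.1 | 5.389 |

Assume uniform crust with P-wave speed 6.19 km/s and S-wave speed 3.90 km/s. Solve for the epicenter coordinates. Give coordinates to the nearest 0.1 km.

-17.5 km east, -15.6 km north

Distance from S−P lag: d = Δt · v_P v_S / (v_P − v_S) = Δt · (6.19·3.90)/(6.19−3.90) ≈ 10.5419·Δt.
So d_Receiver 0 = 58.90, d_Receiver 1 = 52.56, d_Receiver 2 = 56.81 km.
Circle about each station: (x − 35.1)² + (y + 42.1)² = 58.90²; (x − 24.5)² + (y + 47.2)² = 52.56²; (x − 39.2)² + (y + 12.1)² = 56.81².
Subtracting the Receiver 0 equation from the Receiver 1 and Receiver 2 equations removes the quadratic terms:
-21.2 x − 10.2 y = 530.33
8.2 x + 60.0 y = -1079.54
Solving the 2×2 system: x ≈ -17.5, y ≈ -15.6 km.
Check against Receiver 0 (with the unrounded x, y): √((x − 35.1)²+(y + 42.1)²) = 58.91 ≈ 58.90 km. ✓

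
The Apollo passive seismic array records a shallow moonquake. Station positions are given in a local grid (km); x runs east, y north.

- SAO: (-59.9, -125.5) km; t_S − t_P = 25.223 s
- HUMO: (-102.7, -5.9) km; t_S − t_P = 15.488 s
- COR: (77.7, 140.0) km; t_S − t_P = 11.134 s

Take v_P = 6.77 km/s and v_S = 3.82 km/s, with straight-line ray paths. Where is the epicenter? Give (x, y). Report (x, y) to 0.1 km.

x ≈ -5.4 km, y ≈ 88.8 km

Distance from S−P lag: d = Δt · v_P v_S / (v_P − v_S) = Δt · (6.77·3.82)/(6.77−3.82) ≈ 8.7666·Δt.
So d_SAO = 221.12, d_HUMO = 135.78, d_COR = 97.61 km.
Circle about each station: (x + 59.9)² + (y + 125.5)² = 221.12²; (x + 102.7)² + (y + 5.9)² = 135.78²; (x − 77.7)² + (y − 140.0)² = 97.61².
Subtracting pairs of circle equations eliminates x²+y² and gives linear equations (the radical axes):
-85.6 x + 239.2 y = 21701.69
275.2 x + 531.0 y = 45665.37
Solving the 2×2 system: x ≈ -5.4, y ≈ 88.8 km.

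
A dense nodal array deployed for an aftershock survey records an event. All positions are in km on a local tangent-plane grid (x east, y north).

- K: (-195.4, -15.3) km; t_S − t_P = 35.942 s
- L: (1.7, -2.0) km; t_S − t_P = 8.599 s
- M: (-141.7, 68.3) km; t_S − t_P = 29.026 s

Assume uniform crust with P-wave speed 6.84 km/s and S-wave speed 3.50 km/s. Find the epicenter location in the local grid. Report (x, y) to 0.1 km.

Distance from S−P lag: d = Δt · v_P v_S / (v_P − v_S) = Δt · (6.84·3.50)/(6.84−3.50) ≈ 7.1677·Δt.
So d_K = 257.62, d_L = 61.63, d_M = 208.05 km.
Circle about each station: (x + 195.4)² + (y + 15.3)² = 257.62²; (x − 1.7)² + (y + 2.0)² = 61.63²; (x + 141.7)² + (y − 68.3)² = 208.05².
Subtracting the K equation from the L and M equations removes the quadratic terms:
394.2 x + 26.6 y = 24161.45
107.4 x + 167.2 y = 9411.79
Solving the 2×2 system: x ≈ 60.1, y ≈ 17.7 km.
Check against K (with the unrounded x, y): √((x + 195.4)²+(y + 15.3)²) = 257.62 ≈ 257.62 km. ✓

60.1 km east, 17.7 km north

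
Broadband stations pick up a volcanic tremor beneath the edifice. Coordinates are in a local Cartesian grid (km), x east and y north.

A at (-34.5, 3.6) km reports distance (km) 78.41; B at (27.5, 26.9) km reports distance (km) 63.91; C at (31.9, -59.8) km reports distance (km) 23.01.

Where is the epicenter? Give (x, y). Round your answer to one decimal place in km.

32.7 km east, -36.8 km north

Circle about each station: (x + 34.5)² + (y − 3.6)² = 78.41²; (x − 27.5)² + (y − 26.9)² = 63.91²; (x − 31.9)² + (y + 59.8)² = 23.01².
Subtracting the A equation from the B and C equations removes the quadratic terms:
124.0 x + 46.6 y = 2340.29
132.8 x − 126.8 y = 9009.11
Solving the 2×2 system: x ≈ 32.7, y ≈ -36.8 km.
Check against A (with the unrounded x, y): √((x + 34.5)²+(y − 3.6)²) = 78.41 ≈ 78.41 km. ✓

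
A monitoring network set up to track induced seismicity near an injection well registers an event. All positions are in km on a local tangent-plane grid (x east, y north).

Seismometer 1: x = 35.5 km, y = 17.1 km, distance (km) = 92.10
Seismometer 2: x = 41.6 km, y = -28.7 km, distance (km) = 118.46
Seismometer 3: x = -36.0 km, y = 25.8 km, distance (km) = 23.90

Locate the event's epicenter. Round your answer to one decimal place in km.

Circle about each station: (x − 35.5)² + (y − 17.1)² = 92.10²; (x − 41.6)² + (y + 28.7)² = 118.46²; (x + 36.0)² + (y − 25.8)² = 23.90².
Subtracting pairs of circle equations eliminates x²+y² and gives linear equations (the radical axes):
12.2 x − 91.6 y = -4548.77
-143.0 x + 17.4 y = 8320.18
Solving the 2×2 system: x ≈ -53.0, y ≈ 42.6 km.

(-53.0, 42.6)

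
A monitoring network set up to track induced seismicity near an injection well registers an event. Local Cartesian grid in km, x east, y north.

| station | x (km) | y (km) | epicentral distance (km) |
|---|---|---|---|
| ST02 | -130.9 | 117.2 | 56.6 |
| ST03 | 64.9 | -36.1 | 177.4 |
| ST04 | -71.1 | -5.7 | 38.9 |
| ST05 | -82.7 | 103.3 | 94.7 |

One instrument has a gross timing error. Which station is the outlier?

ST02

Solve using three stations at a time. Using ST03, ST04, ST05 (subtract circle equations pairwise → linear system) gives (x, y) ≈ (-106.0, 11.5).
Distances from that point to each station vs reported:
  ST02: calculated 108.6 vs reported 56.6 → residual 52.0 km
  ST03: calculated 177.4 vs reported 177.4 → residual 0.0 km
  ST04: calculated 38.9 vs reported 38.9 → residual 0.0 km
  ST05: calculated 94.7 vs reported 94.7 → residual 0.0 km
ST03, ST04, ST05 are mutually consistent (residuals ≈ 0); ST02 is off by 52.0 km.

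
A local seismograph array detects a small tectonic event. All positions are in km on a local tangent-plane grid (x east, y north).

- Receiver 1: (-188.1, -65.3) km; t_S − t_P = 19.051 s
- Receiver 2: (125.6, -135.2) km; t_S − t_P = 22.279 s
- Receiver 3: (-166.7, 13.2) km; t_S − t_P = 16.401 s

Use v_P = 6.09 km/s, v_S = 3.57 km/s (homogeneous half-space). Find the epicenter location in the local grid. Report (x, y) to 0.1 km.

Distance from S−P lag: d = Δt · v_P v_S / (v_P − v_S) = Δt · (6.09·3.57)/(6.09−3.57) ≈ 8.6275·Δt.
So d_Receiver 1 = 164.36, d_Receiver 2 = 192.21, d_Receiver 3 = 141.50 km.
Circle about each station: (x + 188.1)² + (y + 65.3)² = 164.36²; (x − 125.6)² + (y + 135.2)² = 192.21²; (x + 166.7)² + (y − 13.2)² = 141.50².
Subtracting the Receiver 1 equation from the Receiver 2 and Receiver 3 equations removes the quadratic terms:
627.4 x − 139.8 y = -15521.77
42.8 x + 157.0 y = -4690.61
Solving the 2×2 system: x ≈ -29.6, y ≈ -21.8 km.

-29.6 km east, -21.8 km north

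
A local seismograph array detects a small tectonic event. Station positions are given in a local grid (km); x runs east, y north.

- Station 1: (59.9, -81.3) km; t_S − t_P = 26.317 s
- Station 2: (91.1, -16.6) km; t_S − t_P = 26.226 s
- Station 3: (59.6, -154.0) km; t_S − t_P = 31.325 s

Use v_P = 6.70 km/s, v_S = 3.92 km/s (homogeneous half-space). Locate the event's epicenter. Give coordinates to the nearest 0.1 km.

(-144.4, 60.4)

Distance from S−P lag: d = Δt · v_P v_S / (v_P − v_S) = Δt · (6.70·3.92)/(6.70−3.92) ≈ 9.4475·Δt.
So d_Station 1 = 248.63, d_Station 2 = 247.77, d_Station 3 = 295.94 km.
Circle about each station: (x − 59.9)² + (y + 81.3)² = 248.63²; (x − 91.1)² + (y + 16.6)² = 247.77²; (x − 59.6)² + (y + 154.0)² = 295.94².
Subtracting pairs of circle equations eliminates x²+y² and gives linear equations (the radical axes):
62.4 x + 129.4 y = -1196.03
-0.6 x − 145.4 y = -8693.15
Solving the 2×2 system: x ≈ -144.4, y ≈ 60.4 km.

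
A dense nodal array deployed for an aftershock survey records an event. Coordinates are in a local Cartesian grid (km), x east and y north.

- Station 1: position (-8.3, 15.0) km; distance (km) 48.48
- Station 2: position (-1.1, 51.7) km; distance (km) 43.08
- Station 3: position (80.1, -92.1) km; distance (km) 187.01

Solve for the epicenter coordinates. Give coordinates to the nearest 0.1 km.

Circle about each station: (x + 8.3)² + (y − 15.0)² = 48.48²; (x + 1.1)² + (y − 51.7)² = 43.08²; (x − 80.1)² + (y + 92.1)² = 187.01².
Subtracting pairs of circle equations eliminates x²+y² and gives linear equations (the radical axes):
14.4 x + 73.4 y = 2874.63
176.8 x − 214.2 y = -18017.90
Solving the 2×2 system: x ≈ -44.0, y ≈ 47.8 km.

-44.0 km east, 47.8 km north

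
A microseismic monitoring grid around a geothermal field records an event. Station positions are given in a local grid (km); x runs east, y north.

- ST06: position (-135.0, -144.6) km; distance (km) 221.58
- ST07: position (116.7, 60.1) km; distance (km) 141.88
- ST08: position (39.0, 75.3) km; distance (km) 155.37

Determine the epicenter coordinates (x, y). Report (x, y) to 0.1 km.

(75.6, -75.7)

Circle about each station: (x + 135.0)² + (y + 144.6)² = 221.58²; (x − 116.7)² + (y − 60.1)² = 141.88²; (x − 39.0)² + (y − 75.3)² = 155.37².
Subtracting pairs of circle equations eliminates x²+y² and gives linear equations (the radical axes):
503.4 x + 409.4 y = 7064.50
348.0 x + 439.8 y = -6985.21
Solving the 2×2 system: x ≈ 75.6, y ≈ -75.7 km.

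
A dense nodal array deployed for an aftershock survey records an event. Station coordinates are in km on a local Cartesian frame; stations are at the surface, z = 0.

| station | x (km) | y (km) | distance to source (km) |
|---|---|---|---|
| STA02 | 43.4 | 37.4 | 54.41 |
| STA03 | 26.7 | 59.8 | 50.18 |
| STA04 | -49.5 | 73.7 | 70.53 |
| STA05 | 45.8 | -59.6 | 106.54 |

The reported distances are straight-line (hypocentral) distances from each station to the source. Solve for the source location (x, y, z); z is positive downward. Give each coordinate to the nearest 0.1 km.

Each station gives a sphere (x−x_i)² + (y−y_i)² + z² = d_i² (stations at z=0).
Subtracting the STA02 sphere from STA03 and STA04: z² cancels, leaving linear equations in x and y:
-33.4 x + 44.8 y = 1449.03
-185.8 x + 72.6 y = 2585.59
Solving: x ≈ -1.803, y ≈ 31.000 km (keep extra digits for the depth step; rounded: -1.8, 31.0).
Then from the STA02 sphere: z² = 54.41² − (x − 43.4)² − (y − 37.4)² with x = -1.803, y = 31.000, so z ≈ 29.600 ≈ 29.6 km.

(-1.8, 31.0, 29.6)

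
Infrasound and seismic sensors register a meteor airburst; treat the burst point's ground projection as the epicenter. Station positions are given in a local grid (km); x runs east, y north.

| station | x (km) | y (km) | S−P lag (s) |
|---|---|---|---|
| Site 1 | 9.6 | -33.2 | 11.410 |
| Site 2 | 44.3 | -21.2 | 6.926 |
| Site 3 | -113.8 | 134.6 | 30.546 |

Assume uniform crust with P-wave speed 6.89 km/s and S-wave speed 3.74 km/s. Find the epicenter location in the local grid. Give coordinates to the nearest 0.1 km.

Distance from S−P lag: d = Δt · v_P v_S / (v_P − v_S) = Δt · (6.89·3.74)/(6.89−3.74) ≈ 8.1805·Δt.
So d_Site 1 = 93.34, d_Site 2 = 56.66, d_Site 3 = 249.88 km.
Circle about each station: (x − 9.6)² + (y + 33.2)² = 93.34²; (x − 44.3)² + (y + 21.2)² = 56.66²; (x + 113.8)² + (y − 134.6)² = 249.88².
Subtracting pairs of circle equations eliminates x²+y² and gives linear equations (the radical axes):
69.4 x + 24.0 y = 6719.53
-246.8 x + 335.6 y = -23854.46
Solving the 2×2 system: x ≈ 96.8, y ≈ 0.1 km.

x ≈ 96.8 km, y ≈ 0.1 km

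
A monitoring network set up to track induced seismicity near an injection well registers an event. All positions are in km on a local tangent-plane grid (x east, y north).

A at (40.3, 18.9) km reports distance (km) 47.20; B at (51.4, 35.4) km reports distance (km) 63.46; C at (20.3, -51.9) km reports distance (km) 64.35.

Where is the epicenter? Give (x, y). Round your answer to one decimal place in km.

-5.4 km east, 7.1 km north

Circle about each station: (x − 40.3)² + (y − 18.9)² = 47.20²; (x − 51.4)² + (y − 35.4)² = 63.46²; (x − 20.3)² + (y + 51.9)² = 64.35².
Subtracting pairs of circle equations eliminates x²+y² and gives linear equations (the radical axes):
22.2 x + 33.0 y = 114.49
-40.0 x − 141.6 y = -788.68
Solving the 2×2 system: x ≈ -5.4, y ≈ 7.1 km.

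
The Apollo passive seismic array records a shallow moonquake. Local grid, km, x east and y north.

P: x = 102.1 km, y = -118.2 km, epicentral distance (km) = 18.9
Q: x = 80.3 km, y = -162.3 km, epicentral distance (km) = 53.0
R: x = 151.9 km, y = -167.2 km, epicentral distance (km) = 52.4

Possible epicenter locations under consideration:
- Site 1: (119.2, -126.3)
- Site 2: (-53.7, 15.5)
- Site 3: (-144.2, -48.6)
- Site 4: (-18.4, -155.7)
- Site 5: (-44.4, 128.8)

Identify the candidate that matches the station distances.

Site 1

For each candidate, compare |candidate − station| to the reported distance:
Site 1: residuals P 0.0, Q 0.0, R 0.0 → max 0.0 km
Site 2: residuals P 186.4, Q 169.6, R 222.6 → max 222.6 km
Site 3: residuals P 237.0, Q 198.7, R 266.6 → max 266.6 km
Site 4: residuals P 107.3, Q 45.9, R 118.3 → max 118.3 km
Site 5: residuals P 268.3, Q 263.7, R 302.8 → max 302.8 km
Only Site 1 has all residuals ≈ 0.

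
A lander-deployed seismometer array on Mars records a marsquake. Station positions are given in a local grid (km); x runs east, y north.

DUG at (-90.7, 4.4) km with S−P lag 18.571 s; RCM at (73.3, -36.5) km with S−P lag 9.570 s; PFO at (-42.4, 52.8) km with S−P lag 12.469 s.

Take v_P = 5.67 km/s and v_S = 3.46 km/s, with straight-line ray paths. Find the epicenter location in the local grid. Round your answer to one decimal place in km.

Distance from S−P lag: d = Δt · v_P v_S / (v_P − v_S) = Δt · (5.67·3.46)/(5.67−3.46) ≈ 8.8770·Δt.
So d_DUG = 164.86, d_RCM = 84.95, d_PFO = 110.69 km.
Circle about each station: (x + 90.7)² + (y − 4.4)² = 164.86²; (x − 73.3)² + (y + 36.5)² = 84.95²; (x + 42.4)² + (y − 52.8)² = 110.69².
Subtracting the DUG equation from the RCM and PFO equations removes the quadratic terms:
328.0 x − 81.8 y = 18421.61
96.6 x + 96.8 y = 11266.29
Solving the 2×2 system: x ≈ 68.2, y ≈ 48.3 km.

68.2 km east, 48.3 km north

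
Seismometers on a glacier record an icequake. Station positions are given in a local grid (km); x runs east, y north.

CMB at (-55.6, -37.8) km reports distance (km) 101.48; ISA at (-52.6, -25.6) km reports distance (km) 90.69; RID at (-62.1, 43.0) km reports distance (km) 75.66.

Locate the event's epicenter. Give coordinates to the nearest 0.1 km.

(13.3, 36.7)

Circle about each station: (x + 55.6)² + (y + 37.8)² = 101.48²; (x + 52.6)² + (y + 25.6)² = 90.69²; (x + 62.1)² + (y − 43.0)² = 75.66².
Subtracting pairs of circle equations eliminates x²+y² and gives linear equations (the radical axes):
6.0 x + 24.4 y = 975.43
-13.0 x + 161.6 y = 5758.96
Solving the 2×2 system: x ≈ 13.3, y ≈ 36.7 km.
Check against CMB (with the unrounded x, y): √((x + 55.6)²+(y + 37.8)²) = 101.48 ≈ 101.48 km. ✓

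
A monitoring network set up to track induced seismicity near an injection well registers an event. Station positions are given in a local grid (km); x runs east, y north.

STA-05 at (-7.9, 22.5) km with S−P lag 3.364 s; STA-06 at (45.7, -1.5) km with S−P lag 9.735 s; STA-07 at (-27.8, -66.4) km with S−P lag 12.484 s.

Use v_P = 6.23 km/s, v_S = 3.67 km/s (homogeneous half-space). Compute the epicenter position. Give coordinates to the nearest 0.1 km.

Distance from S−P lag: d = Δt · v_P v_S / (v_P − v_S) = Δt · (6.23·3.67)/(6.23−3.67) ≈ 8.9313·Δt.
So d_STA-05 = 30.04, d_STA-06 = 86.95, d_STA-07 = 111.50 km.
Circle about each station: (x + 7.9)² + (y − 22.5)² = 30.04²; (x − 45.7)² + (y + 1.5)² = 86.95²; (x + 27.8)² + (y + 66.4)² = 111.50².
Subtracting the STA-05 equation from the STA-06 and STA-07 equations removes the quadratic terms:
107.2 x − 48.0 y = -5135.82
-39.8 x − 177.8 y = -6916.71
Solving the 2×2 system: x ≈ -27.7, y ≈ 45.1 km.
Check against STA-05 (with the unrounded x, y): √((x + 7.9)²+(y − 22.5)²) = 30.06 ≈ 30.04 km. ✓

(-27.7, 45.1)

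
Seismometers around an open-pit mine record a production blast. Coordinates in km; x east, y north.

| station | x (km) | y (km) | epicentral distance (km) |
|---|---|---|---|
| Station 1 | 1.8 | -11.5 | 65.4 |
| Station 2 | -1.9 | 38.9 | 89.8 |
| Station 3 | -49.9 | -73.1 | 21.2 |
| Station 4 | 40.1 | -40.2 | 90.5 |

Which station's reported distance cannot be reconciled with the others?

Station 2

Solve using three stations at a time. Using Station 1, Station 3, Station 4 (subtract circle equations pairwise → linear system) gives (x, y) ≈ (-49.6, -51.9).
Distances from that point to each station vs reported:
  Station 1: calculated 65.4 vs reported 65.4 → residual 0.0 km
  Station 2: calculated 102.6 vs reported 89.8 → residual 12.8 km
  Station 3: calculated 21.2 vs reported 21.2 → residual 0.0 km
  Station 4: calculated 90.5 vs reported 90.5 → residual 0.0 km
Station 1, Station 3, Station 4 are mutually consistent (residuals ≈ 0); Station 2 is off by 12.8 km.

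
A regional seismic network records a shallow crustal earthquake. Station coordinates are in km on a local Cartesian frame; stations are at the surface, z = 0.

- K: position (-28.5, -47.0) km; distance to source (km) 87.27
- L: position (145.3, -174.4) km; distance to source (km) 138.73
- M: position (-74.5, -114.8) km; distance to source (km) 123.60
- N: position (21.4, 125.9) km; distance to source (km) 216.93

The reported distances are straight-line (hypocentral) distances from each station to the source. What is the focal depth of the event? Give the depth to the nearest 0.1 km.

Each station gives a sphere (x−x_i)² + (y−y_i)² + z² = d_i² (stations at z=0).
Subtracting the K sphere from L and M: z² cancels, leaving linear equations in x and y:
347.6 x − 254.8 y = 36876.24
-92.0 x − 135.6 y = 8047.13
Solving: x ≈ 41.799, y ≈ -87.704 km (keep extra digits for the depth step; rounded: 41.8, -87.7).
Then from the K sphere: z² = 87.27² − (x + 28.5)² − (y + 47.0)² with x = 41.799, y = -87.704, so z ≈ 31.895 ≈ 31.9 km.

31.9 km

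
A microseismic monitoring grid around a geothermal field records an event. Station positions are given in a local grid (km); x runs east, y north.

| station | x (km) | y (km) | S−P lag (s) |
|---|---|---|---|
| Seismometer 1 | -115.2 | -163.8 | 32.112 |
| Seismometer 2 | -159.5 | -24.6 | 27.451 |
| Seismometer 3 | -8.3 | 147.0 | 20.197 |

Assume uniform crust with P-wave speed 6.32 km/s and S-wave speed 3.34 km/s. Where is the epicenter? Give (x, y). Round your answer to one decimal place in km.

x ≈ 31.9 km, y ≈ 9.7 km

Distance from S−P lag: d = Δt · v_P v_S / (v_P − v_S) = Δt · (6.32·3.34)/(6.32−3.34) ≈ 7.0835·Δt.
So d_Seismometer 1 = 227.47, d_Seismometer 2 = 194.45, d_Seismometer 3 = 143.07 km.
Circle about each station: (x + 115.2)² + (y + 163.8)² = 227.47²; (x + 159.5)² + (y + 24.6)² = 194.45²; (x + 8.3)² + (y − 147.0)² = 143.07².
Subtracting the Seismometer 1 equation from the Seismometer 2 and Seismometer 3 equations removes the quadratic terms:
-88.6 x + 278.4 y = -124.27
213.8 x + 621.6 y = 12849.99
Solving the 2×2 system: x ≈ 31.9, y ≈ 9.7 km.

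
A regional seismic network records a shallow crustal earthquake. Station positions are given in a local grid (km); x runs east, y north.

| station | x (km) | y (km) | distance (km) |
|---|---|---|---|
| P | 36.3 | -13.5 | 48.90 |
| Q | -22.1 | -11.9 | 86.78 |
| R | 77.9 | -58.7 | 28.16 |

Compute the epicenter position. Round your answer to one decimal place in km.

x ≈ 49.8 km, y ≈ -60.5 km

Circle about each station: (x − 36.3)² + (y + 13.5)² = 48.90²; (x + 22.1)² + (y + 11.9)² = 86.78²; (x − 77.9)² + (y + 58.7)² = 28.16².
Subtracting pairs of circle equations eliminates x²+y² and gives linear equations (the radical axes):
-116.8 x + 3.2 y = -6009.48
83.2 x − 90.4 y = 9612.38
Solving the 2×2 system: x ≈ 49.8, y ≈ -60.5 km.
Check against P (with the unrounded x, y): √((x − 36.3)²+(y + 13.5)²) = 48.90 ≈ 48.90 km. ✓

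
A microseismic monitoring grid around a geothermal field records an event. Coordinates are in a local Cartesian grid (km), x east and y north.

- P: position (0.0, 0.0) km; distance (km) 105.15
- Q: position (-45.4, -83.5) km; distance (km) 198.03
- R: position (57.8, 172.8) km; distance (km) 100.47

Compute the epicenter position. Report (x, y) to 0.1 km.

Circle about each station: x² + y² = 105.15²; (x + 45.4)² + (y + 83.5)² = 198.03²; (x − 57.8)² + (y − 172.8)² = 100.47².
Subtracting pairs of circle equations eliminates x²+y² and gives linear equations (the radical axes):
-90.8 x − 167.0 y = -19125.95
115.6 x + 345.6 y = 34162.98
Solving the 2×2 system: x ≈ 74.9, y ≈ 73.8 km.

x ≈ 74.9 km, y ≈ 73.8 km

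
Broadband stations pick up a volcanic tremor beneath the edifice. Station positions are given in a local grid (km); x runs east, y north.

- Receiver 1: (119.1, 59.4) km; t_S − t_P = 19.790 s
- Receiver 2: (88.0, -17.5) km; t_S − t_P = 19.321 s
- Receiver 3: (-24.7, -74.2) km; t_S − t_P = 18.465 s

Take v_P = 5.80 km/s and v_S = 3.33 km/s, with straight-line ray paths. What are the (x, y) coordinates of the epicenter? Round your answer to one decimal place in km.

Distance from S−P lag: d = Δt · v_P v_S / (v_P − v_S) = Δt · (5.80·3.33)/(5.80−3.33) ≈ 7.8194·Δt.
So d_Receiver 1 = 154.75, d_Receiver 2 = 151.08, d_Receiver 3 = 144.39 km.
Circle about each station: (x − 119.1)² + (y − 59.4)² = 154.75²; (x − 88.0)² + (y + 17.5)² = 151.08²; (x + 24.7)² + (y + 74.2)² = 144.39².
Subtracting the Receiver 1 equation from the Receiver 2 and Receiver 3 equations removes the quadratic terms:
-62.2 x − 153.8 y = -8540.52
-287.6 x − 267.2 y = -8498.35
Solving the 2×2 system: x ≈ -35.3, y ≈ 69.8 km.

(-35.3, 69.8)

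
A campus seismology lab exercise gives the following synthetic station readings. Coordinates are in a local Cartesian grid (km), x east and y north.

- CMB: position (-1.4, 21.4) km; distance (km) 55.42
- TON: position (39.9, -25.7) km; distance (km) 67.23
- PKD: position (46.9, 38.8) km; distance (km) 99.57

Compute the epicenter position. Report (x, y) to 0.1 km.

Circle about each station: (x + 1.4)² + (y − 21.4)² = 55.42²; (x − 39.9)² + (y + 25.7)² = 67.23²; (x − 46.9)² + (y − 38.8)² = 99.57².
Subtracting the CMB equation from the TON and PKD equations removes the quadratic terms:
82.6 x − 94.2 y = 344.08
96.6 x + 34.8 y = -3597.68
Solving the 2×2 system: x ≈ -27.3, y ≈ -27.6 km.
Check against CMB (with the unrounded x, y): √((x + 1.4)²+(y − 21.4)²) = 55.42 ≈ 55.42 km. ✓

x ≈ -27.3 km, y ≈ -27.6 km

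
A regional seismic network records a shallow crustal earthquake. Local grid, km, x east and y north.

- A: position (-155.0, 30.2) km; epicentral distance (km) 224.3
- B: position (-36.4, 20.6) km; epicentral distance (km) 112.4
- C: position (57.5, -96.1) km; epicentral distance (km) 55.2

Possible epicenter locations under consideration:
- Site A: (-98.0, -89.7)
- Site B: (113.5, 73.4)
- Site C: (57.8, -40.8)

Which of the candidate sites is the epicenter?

For each candidate, compare |candidate − station| to the reported distance:
Site A: residuals A 91.5, B 13.9, C 100.4 → max 100.4 km
Site B: residuals A 47.7, B 46.5, C 123.3 → max 123.3 km
Site C: residuals A 0.0, B 0.0, C 0.1 → max 0.1 km
Only Site C has all residuals ≈ 0.

Site C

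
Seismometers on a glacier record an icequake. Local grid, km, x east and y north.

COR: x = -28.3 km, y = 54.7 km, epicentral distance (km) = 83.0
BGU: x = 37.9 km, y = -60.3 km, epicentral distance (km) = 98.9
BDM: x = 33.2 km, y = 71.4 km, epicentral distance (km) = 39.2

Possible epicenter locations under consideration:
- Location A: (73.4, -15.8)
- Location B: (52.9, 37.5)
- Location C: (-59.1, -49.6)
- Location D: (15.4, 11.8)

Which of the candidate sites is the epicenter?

For each candidate, compare |candidate − station| to the reported distance:
Location A: residuals COR 40.7, BGU 42.0, BDM 56.8 → max 56.8 km
Location B: residuals COR 0.0, BGU 0.0, BDM 0.0 → max 0.0 km
Location C: residuals COR 25.8, BGU 1.3, BDM 113.0 → max 113.0 km
Location D: residuals COR 21.8, BGU 23.4, BDM 23.0 → max 23.4 km
Only Location B has all residuals ≈ 0.

Location B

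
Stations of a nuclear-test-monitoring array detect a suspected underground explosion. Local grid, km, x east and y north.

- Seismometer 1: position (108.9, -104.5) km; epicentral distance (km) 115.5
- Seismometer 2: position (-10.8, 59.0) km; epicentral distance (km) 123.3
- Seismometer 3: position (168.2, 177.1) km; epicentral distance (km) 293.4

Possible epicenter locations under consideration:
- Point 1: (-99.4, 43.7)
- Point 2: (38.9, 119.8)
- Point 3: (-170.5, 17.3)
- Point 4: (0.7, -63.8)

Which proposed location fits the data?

Point 4

For each candidate, compare |candidate − station| to the reported distance:
Point 1: residuals Seismometer 1 140.1, Seismometer 2 33.4, Seismometer 3 5.6 → max 140.1 km
Point 2: residuals Seismometer 1 119.5, Seismometer 2 44.8, Seismometer 3 152.0 → max 152.0 km
Point 3: residuals Seismometer 1 189.3, Seismometer 2 41.8, Seismometer 3 81.1 → max 189.3 km
Point 4: residuals Seismometer 1 0.1, Seismometer 2 0.0, Seismometer 3 0.0 → max 0.1 km
Only Point 4 has all residuals ≈ 0.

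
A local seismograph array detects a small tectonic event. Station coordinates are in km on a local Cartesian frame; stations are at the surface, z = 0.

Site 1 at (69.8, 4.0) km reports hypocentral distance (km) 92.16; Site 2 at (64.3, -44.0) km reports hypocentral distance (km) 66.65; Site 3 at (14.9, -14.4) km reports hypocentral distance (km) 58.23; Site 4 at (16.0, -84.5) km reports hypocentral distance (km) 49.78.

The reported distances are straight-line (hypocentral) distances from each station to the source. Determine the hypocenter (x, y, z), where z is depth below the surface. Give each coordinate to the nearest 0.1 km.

(12.9, -56.0, 40.7)

Each station gives a sphere (x−x_i)² + (y−y_i)² + z² = d_i² (stations at z=0).
Subtracting the Site 1 sphere from Site 2 and Site 3: z² cancels, leaving linear equations in x and y:
-11.0 x − 96.0 y = 5233.69
-109.8 x − 36.8 y = 644.06
Solving: x ≈ 12.902, y ≈ -55.996 km (keep extra digits for the depth step; rounded: 12.9, -56.0).
Then from the Site 1 sphere: z² = 92.16² − (x − 69.8)² − (y − 4.0)² with x = 12.902, y = -55.996, so z ≈ 40.701 ≈ 40.7 km.
Check against Site 4 (with the unrounded solution): distance 49.79 ≈ 49.78 km. ✓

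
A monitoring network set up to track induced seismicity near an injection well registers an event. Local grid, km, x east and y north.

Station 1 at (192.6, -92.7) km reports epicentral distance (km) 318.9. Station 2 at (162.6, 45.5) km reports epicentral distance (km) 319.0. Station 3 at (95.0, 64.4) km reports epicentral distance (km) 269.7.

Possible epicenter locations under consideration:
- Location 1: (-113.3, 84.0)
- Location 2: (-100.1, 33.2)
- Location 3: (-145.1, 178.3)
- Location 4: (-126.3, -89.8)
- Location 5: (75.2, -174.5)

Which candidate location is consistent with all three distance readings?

For each candidate, compare |candidate − station| to the reported distance:
Location 1: residuals Station 1 34.4, Station 2 40.4, Station 3 60.5 → max 60.5 km
Location 2: residuals Station 1 0.3, Station 2 56.0, Station 3 72.1 → max 72.1 km
Location 3: residuals Station 1 114.1, Station 2 16.1, Station 3 4.0 → max 114.1 km
Location 4: residuals Station 1 0.0, Station 2 0.0, Station 3 0.0 → max 0.0 km
Location 5: residuals Station 1 175.8, Station 2 82.3, Station 3 30.0 → max 175.8 km
Only Location 4 has all residuals ≈ 0.

Location 4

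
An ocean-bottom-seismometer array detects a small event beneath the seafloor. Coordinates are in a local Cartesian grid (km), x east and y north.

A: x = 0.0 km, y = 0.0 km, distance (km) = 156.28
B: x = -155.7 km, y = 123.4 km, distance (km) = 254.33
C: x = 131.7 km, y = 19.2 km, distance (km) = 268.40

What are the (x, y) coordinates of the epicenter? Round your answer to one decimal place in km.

-95.5 km east, -123.7 km north

Circle about each station: x² + y² = 156.28²; (x + 155.7)² + (y − 123.4)² = 254.33²; (x − 131.7)² + (y − 19.2)² = 268.40².
Subtracting the A equation from the B and C equations removes the quadratic terms:
-311.4 x + 246.8 y = -790.26
263.4 x + 38.4 y = -29901.59
Solving the 2×2 system: x ≈ -95.5, y ≈ -123.7 km.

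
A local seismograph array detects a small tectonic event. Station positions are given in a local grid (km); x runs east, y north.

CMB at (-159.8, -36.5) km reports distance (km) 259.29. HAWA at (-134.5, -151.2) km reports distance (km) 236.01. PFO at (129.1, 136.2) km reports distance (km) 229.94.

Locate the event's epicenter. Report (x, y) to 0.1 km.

Circle about each station: (x + 159.8)² + (y + 36.5)² = 259.29²; (x + 134.5)² + (y + 151.2)² = 236.01²; (x − 129.1)² + (y − 136.2)² = 229.94².
Subtracting the CMB equation from the HAWA and PFO equations removes the quadratic terms:
50.6 x − 229.4 y = 25613.98
577.8 x + 345.4 y = 22707.86
Solving the 2×2 system: x ≈ 93.7, y ≈ -91.0 km.

x ≈ 93.7 km, y ≈ -91.0 km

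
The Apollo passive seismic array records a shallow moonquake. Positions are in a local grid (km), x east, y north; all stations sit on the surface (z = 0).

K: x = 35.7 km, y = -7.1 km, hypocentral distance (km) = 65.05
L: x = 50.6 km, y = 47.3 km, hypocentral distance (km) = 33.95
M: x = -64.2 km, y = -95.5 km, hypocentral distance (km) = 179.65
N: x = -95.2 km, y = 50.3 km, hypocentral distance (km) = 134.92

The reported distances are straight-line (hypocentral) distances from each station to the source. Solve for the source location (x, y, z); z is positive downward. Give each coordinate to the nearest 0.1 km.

x ≈ 36.2 km, y ≈ 50.3 km, depth ≈ 30.6 km

Each station gives a sphere (x−x_i)² + (y−y_i)² + z² = d_i² (stations at z=0).
Subtracting the K sphere from L and M: z² cancels, leaving linear equations in x and y:
29.8 x + 108.8 y = 6551.65
-199.8 x − 176.8 y = -16125.63
Solving: x ≈ 36.196, y ≈ 50.303 km (keep extra digits for the depth step; rounded: 36.2, 50.3).
Then from the K sphere: z² = 65.05² − (x − 35.7)² − (y + 7.1)² with x = 36.196, y = 50.303, so z ≈ 30.597 ≈ 30.6 km.
Check against N (with the unrounded solution): distance 134.91 ≈ 134.92 km. ✓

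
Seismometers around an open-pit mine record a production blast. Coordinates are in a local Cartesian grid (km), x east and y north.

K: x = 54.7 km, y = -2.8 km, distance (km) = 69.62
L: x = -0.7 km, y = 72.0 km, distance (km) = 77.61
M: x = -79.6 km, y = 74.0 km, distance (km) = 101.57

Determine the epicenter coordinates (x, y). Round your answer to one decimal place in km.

(-14.9, -4.3)

Circle about each station: (x − 54.7)² + (y + 2.8)² = 69.62²; (x + 0.7)² + (y − 72.0)² = 77.61²; (x + 79.6)² + (y − 74.0)² = 101.57².
Subtracting the K equation from the L and M equations removes the quadratic terms:
-110.8 x + 149.6 y = 1008.19
-268.6 x + 153.6 y = 3342.71
Solving the 2×2 system: x ≈ -14.9, y ≈ -4.3 km.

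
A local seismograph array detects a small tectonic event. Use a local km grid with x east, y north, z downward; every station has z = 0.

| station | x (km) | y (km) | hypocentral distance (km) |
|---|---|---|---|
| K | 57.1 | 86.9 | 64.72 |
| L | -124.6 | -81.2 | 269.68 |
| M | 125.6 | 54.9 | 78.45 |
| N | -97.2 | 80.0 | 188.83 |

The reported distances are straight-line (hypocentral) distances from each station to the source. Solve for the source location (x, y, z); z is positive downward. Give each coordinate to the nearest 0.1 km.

(82.0, 81.6, 59.5)

Each station gives a sphere (x−x_i)² + (y−y_i)² + z² = d_i² (stations at z=0).
Subtracting the K sphere from L and M: z² cancels, leaving linear equations in x and y:
-363.4 x − 336.2 y = -57232.04
137.0 x − 64.0 y = 6011.63
Solving: x ≈ 82.000, y ≈ 81.599 km (keep extra digits for the depth step; rounded: 82.0, 81.6).
Then from the K sphere: z² = 64.72² − (x − 57.1)² − (y − 86.9)² with x = 82.000, y = 81.599, so z ≈ 59.503 ≈ 59.5 km.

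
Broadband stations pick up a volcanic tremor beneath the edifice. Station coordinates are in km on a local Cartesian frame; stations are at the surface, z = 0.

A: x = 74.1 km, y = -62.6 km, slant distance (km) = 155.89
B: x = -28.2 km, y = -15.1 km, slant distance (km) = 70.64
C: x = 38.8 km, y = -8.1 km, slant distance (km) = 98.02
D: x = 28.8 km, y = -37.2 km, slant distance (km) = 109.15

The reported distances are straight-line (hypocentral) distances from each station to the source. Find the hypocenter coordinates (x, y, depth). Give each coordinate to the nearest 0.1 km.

Each station gives a sphere (x−x_i)² + (y−y_i)² + z² = d_i² (stations at z=0).
Subtracting the A sphere from B and C: z² cancels, leaving linear equations in x and y:
-204.6 x + 95.0 y = 10925.36
-70.6 x + 109.0 y = 6855.25
Solving: x ≈ -34.603, y ≈ 40.480 km (keep extra digits for the depth step; rounded: -34.6, 40.5).
Then from the A sphere: z² = 155.89² − (x − 74.1)² − (y + 62.6)² with x = -34.603, y = 40.480, so z ≈ 43.126 ≈ 43.1 km.

(-34.6, 40.5, 43.1)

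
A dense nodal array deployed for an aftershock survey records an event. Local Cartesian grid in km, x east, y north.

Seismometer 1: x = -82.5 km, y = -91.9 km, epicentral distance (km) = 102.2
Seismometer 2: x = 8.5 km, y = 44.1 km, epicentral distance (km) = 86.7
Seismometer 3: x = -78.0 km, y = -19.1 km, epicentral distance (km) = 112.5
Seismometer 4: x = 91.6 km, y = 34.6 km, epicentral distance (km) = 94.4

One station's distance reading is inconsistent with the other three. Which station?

Seismometer 1

Solve using three stations at a time. Using Seismometer 2, Seismometer 3, Seismometer 4 (subtract circle equations pairwise → linear system) gives (x, y) ≈ (32.7, -39.1).
Distances from that point to each station vs reported:
  Seismometer 1: calculated 126.7 vs reported 102.2 → residual 24.5 km
  Seismometer 2: calculated 86.7 vs reported 86.7 → residual 0.0 km
  Seismometer 3: calculated 112.5 vs reported 112.5 → residual 0.0 km
  Seismometer 4: calculated 94.4 vs reported 94.4 → residual 0.0 km
Seismometer 2, Seismometer 3, Seismometer 4 are mutually consistent (residuals ≈ 0); Seismometer 1 is off by 24.5 km.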